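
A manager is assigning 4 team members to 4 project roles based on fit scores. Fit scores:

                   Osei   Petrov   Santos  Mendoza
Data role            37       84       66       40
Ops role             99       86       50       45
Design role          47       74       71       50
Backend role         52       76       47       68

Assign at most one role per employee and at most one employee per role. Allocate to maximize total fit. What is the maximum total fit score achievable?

Treat this as an assignment problem: match each employee to one role.
Optimal: Osei→Ops role (99 pts), Petrov→Data role (84 pts), Santos→Design role (71 pts), Mendoza→Backend role (68 pts) — total 99+84+71+68 = 322 pts.
Checked against all permutations: 322 pts is optimal.

Maximum total: 322 pts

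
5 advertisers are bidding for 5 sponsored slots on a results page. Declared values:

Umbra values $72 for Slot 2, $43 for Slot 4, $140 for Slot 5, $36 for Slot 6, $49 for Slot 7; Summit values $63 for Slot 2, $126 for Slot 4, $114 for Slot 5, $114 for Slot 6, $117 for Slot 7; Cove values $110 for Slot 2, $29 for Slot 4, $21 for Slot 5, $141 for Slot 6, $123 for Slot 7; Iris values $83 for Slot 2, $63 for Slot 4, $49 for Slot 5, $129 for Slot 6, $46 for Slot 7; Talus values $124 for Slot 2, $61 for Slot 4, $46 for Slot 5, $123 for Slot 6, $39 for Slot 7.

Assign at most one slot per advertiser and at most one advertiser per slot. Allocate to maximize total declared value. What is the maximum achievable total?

Max total: $642

Optimal: Umbra→Slot 5 ($140), Summit→Slot 4 ($126), Cove→Slot 7 ($123), Iris→Slot 6 ($129), Talus→Slot 2 ($124) — total 140+126+123+129+124 = $642.
Swapping Talus↔Iris (Talus→Slot 6 $123, Iris→Slot 2 $83) loses 47.
No other one-to-one assignment exceeds $642.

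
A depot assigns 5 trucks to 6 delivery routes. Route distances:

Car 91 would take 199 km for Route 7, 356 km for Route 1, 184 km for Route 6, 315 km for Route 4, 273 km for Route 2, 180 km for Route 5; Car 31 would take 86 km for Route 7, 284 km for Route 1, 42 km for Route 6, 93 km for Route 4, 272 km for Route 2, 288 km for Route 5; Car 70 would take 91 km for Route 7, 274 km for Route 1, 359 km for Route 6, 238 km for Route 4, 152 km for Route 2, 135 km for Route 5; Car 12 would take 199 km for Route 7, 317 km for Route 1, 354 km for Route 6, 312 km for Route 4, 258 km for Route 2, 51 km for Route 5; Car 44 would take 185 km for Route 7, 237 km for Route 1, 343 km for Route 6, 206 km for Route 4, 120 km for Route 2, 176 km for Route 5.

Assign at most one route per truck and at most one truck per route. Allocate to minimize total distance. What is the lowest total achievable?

Minimum total: 539 km

Treat this as an assignment problem: match each truck to one route.
Optimal: Car 91→Route 6 (184 km), Car 31→Route 4 (93 km), Car 70→Route 7 (91 km), Car 12→Route 5 (51 km), Car 44→Route 2 (120 km) — total 184+93+91+51+120 = 539 km.
Row-greedy (each truck in turn takes its cheapest remaining route) gives 777 km, worse by 238.
Next-best assignment: Car 91→Route 4, Car 31→Route 6, Car 70→Route 7, Car 12→Route 5, Car 44→Route 2 = 619 km.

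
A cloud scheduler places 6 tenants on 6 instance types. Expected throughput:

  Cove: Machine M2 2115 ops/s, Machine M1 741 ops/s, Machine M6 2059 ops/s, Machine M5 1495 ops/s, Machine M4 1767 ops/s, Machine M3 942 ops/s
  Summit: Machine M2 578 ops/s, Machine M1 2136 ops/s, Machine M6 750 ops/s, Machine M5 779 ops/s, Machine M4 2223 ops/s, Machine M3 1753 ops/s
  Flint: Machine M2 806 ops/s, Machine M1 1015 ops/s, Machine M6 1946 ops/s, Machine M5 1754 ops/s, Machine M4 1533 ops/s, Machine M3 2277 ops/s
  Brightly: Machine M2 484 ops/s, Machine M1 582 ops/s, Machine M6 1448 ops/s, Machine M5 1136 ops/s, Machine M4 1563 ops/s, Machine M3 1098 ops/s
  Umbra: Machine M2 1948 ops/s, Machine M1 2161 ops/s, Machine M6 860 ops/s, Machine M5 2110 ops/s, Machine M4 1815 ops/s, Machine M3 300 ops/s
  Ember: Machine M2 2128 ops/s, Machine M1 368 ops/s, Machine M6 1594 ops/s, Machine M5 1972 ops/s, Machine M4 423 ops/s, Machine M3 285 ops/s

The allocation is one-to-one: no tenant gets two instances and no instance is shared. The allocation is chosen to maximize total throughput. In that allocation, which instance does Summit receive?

Summit receives Machine M1.

Treat this as an assignment problem: match each tenant to one instance.
Optimal: Cove→Machine M6 (2059 ops/s), Summit→Machine M1 (2136 ops/s), Flint→Machine M3 (2277 ops/s), Brightly→Machine M4 (1563 ops/s), Umbra→Machine M5 (2110 ops/s), Ember→Machine M2 (2128 ops/s) — total 2059+2136+2277+1563+2110+2128 = 12273 ops/s.
Max-entry greedy (repeatedly take the single best remaining cell) gives 11984 ops/s, worse by 289.
Swapping Ember↔Umbra (Ember→Machine M5 1972 ops/s, Umbra→Machine M2 1948 ops/s) loses 318.
Summit's own top instance is Machine M4 (2223 ops/s), but forcing Summit→Machine M4 and reassigning the rest optimally gives only 12196 ops/s — worse by 77.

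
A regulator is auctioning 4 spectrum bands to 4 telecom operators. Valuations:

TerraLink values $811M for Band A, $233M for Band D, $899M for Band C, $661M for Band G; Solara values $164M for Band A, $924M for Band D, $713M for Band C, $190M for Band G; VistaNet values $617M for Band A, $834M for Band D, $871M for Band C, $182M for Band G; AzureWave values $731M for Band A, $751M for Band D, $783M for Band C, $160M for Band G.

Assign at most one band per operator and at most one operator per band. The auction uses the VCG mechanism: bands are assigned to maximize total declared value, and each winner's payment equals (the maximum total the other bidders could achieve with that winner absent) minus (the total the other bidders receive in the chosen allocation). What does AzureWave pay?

AzureWave pays $150M.

Efficient allocation: TerraLink→Band G ($661M), Solara→Band D ($924M), VistaNet→Band C ($871M), AzureWave→Band A ($731M); total welfare W = $3187M.
AzureWave receives Band A at value $731M, so the others get W − 731 = $2456M.
Without AzureWave: best allocation of the remaining 3 bidders over all 4 bands is TerraLink→Band A ($811M), Solara→Band D ($924M), VistaNet→Band C ($871M), total $2606M.
VCG payment = (others' best without AzureWave) − (others' welfare with AzureWave) = 2606 − 2456 = $150M.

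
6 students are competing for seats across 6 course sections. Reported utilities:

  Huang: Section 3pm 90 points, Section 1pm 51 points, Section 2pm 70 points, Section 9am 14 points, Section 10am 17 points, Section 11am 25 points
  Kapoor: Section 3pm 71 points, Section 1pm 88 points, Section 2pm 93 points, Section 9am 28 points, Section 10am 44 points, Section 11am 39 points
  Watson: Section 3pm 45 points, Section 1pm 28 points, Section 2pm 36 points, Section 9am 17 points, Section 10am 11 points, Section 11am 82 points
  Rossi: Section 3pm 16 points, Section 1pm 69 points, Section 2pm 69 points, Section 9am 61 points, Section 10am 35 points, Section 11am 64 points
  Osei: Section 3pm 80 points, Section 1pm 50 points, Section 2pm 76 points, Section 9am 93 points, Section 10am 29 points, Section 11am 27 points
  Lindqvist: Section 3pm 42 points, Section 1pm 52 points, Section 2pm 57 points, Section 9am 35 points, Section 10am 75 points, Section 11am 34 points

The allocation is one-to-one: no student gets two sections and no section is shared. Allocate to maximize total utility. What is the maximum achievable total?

Maximum total: 502 points

Optimal: Huang→Section 3pm (90 points), Kapoor→Section 2pm (93 points), Watson→Section 11am (82 points), Rossi→Section 1pm (69 points), Osei→Section 9am (93 points), Lindqvist→Section 10am (75 points) — total 90+93+82+69+93+75 = 502 points.
Column-greedy (each section in turn goes to its best remaining student) gives 472 points, worse by 30.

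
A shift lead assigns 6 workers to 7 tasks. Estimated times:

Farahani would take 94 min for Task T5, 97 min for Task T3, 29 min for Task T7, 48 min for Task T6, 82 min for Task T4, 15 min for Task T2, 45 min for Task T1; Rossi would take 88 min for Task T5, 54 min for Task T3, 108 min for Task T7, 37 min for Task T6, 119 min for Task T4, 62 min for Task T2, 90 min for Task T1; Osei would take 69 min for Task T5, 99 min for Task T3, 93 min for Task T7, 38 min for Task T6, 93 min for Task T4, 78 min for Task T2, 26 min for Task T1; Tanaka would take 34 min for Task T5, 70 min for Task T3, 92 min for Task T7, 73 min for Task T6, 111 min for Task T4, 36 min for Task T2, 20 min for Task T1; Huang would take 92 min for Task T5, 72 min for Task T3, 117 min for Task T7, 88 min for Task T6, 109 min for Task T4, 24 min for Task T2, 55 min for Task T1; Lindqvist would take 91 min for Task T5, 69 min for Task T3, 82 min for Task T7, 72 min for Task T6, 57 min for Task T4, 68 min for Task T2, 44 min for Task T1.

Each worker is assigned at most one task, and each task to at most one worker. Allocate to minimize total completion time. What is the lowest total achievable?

Min total: 207 min

Optimal: Farahani→Task T7 (29 min), Rossi→Task T6 (37 min), Osei→Task T1 (26 min), Tanaka→Task T5 (34 min), Huang→Task T2 (24 min), Lindqvist→Task T4 (57 min) — total 29+37+26+34+24+57 = 207 min.
Column-greedy (each task in turn goes to its cheapest remaining worker) gives 236 min, worse by 29.
Next-best assignment: Farahani→Task T7, Rossi→Task T6, Osei→Task T1, Tanaka→Task T5, Huang→Task T2, Lindqvist→Task T3 = 219 min.
Every other assignment is strictly worse.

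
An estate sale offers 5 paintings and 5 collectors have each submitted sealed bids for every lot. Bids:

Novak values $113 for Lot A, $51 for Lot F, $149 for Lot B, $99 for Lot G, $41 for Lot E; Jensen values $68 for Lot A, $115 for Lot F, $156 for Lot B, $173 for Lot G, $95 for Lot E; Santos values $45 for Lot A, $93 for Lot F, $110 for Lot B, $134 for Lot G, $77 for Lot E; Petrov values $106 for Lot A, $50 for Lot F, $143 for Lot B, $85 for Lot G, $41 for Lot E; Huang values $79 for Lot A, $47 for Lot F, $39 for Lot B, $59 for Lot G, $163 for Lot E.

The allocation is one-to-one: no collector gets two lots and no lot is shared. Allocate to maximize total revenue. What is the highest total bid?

Max total: $685

This is a one-to-one assignment (maximum-weight bipartite matching).
Optimal: Novak→Lot A ($113), Jensen→Lot G ($173), Santos→Lot F ($93), Petrov→Lot B ($143), Huang→Lot E ($163) — total 113+173+93+143+163 = $685.
Row-greedy (each collector in turn takes its best remaining lot) gives $684, worse by 1.
Next-best assignment: Novak→Lot B, Jensen→Lot G, Santos→Lot F, Petrov→Lot A, Huang→Lot E = $684.
Every other assignment is strictly worse.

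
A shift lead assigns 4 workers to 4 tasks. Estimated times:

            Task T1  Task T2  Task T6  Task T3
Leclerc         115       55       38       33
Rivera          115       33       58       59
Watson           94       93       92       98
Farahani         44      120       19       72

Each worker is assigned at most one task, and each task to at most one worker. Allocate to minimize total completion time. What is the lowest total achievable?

This is a one-to-one assignment (minimum-cost bipartite matching).
Optimal: Leclerc→Task T3 (33 min), Rivera→Task T2 (33 min), Watson→Task T1 (94 min), Farahani→Task T6 (19 min) — total 33+33+94+19 = 179 min.
Row-greedy (each worker in turn takes its cheapest remaining task) gives 202 min, worse by 23.

Minimum total: 179 min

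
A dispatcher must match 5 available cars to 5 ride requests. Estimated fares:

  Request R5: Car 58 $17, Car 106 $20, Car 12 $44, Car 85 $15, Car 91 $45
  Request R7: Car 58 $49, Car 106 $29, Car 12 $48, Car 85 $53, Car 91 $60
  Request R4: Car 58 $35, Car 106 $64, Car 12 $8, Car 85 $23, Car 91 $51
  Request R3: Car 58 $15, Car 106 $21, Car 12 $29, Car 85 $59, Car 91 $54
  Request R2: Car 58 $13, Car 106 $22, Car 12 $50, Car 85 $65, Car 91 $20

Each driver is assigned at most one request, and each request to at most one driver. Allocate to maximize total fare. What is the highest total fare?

This is the linear assignment problem.
Optimal: Car 58→Request R7 ($49), Car 106→Request R4 ($64), Car 12→Request R5 ($44), Car 85→Request R2 ($65), Car 91→Request R3 ($54) — total 49+64+44+65+54 = $276.
Max-entry greedy (repeatedly take the single best remaining cell) gives $248, worse by 28.
Swapping Car 91↔Car 58 (Car 91→Request R7 $60, Car 58→Request R3 $15) loses 28.

Max total: $276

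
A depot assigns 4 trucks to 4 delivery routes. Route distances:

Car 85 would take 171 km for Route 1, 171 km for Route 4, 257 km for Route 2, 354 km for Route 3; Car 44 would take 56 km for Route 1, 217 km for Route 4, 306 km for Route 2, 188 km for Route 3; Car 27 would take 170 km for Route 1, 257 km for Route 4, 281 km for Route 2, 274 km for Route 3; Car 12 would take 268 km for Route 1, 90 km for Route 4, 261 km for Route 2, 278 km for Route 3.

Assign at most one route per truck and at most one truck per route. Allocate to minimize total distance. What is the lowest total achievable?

Min total: 677 km

This is a one-to-one assignment (minimum-cost bipartite matching).
Optimal: Car 85→Route 2 (257 km), Car 44→Route 1 (56 km), Car 27→Route 3 (274 km), Car 12→Route 4 (90 km) — total 257+56+274+90 = 677 km.
Row-greedy (each truck in turn takes its cheapest remaining route) gives 877 km, worse by 200.
Next-best assignment: Car 85→Route 2, Car 44→Route 3, Car 27→Route 1, Car 12→Route 4 = 705 km.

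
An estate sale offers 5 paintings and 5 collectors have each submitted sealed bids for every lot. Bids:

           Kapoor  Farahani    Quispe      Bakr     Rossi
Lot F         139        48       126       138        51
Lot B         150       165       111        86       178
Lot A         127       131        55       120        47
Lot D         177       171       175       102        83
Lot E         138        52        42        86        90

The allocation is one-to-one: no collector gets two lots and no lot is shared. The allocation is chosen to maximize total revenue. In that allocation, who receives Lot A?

Farahani receives Lot A.

Optimal: Kapoor→Lot E ($138), Farahani→Lot A ($131), Quispe→Lot D ($175), Bakr→Lot F ($138), Rossi→Lot B ($178) — total 138+131+175+138+178 = $760.
Row-greedy (each collector in turn takes its best remaining lot) gives $678, worse by 82.
Next-best assignment: Kapoor→Lot E, Farahani→Lot D, Quispe→Lot F, Bakr→Lot A, Rossi→Lot B = $733.
Every other assignment is strictly worse.
Farahani's own top lot is Lot D ($171), but forcing Farahani→Lot D and reassigning the rest optimally gives only $733 — worse by 27.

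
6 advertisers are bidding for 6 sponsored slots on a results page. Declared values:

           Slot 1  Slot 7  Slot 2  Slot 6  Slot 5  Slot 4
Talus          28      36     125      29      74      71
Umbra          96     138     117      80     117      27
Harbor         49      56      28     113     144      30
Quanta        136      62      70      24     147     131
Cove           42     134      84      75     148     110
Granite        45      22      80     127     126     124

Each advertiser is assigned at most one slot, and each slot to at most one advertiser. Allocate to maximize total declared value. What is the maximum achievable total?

Optimal: Talus→Slot 2 ($125), Umbra→Slot 7 ($138), Harbor→Slot 6 ($113), Quanta→Slot 1 ($136), Cove→Slot 5 ($148), Granite→Slot 4 ($124) — total 125+138+113+136+148+124 = $784.
Swapping Harbor↔Granite (Harbor→Slot 4 $30, Granite→Slot 6 $127) loses 80.

Max total: $784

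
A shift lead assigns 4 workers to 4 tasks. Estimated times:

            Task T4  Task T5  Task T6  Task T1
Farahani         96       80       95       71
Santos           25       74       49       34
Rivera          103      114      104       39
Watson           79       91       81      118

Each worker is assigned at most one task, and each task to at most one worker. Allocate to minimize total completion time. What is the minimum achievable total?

Optimal: Farahani→Task T5 (80 min), Santos→Task T4 (25 min), Rivera→Task T1 (39 min), Watson→Task T6 (81 min) — total 80+25+39+81 = 225 min.
Row-greedy (each worker in turn takes its cheapest remaining task) gives 291 min, worse by 66.
Next-best assignment: Farahani→Task T5, Santos→Task T6, Rivera→Task T1, Watson→Task T4 = 247 min.

Min total: 225 min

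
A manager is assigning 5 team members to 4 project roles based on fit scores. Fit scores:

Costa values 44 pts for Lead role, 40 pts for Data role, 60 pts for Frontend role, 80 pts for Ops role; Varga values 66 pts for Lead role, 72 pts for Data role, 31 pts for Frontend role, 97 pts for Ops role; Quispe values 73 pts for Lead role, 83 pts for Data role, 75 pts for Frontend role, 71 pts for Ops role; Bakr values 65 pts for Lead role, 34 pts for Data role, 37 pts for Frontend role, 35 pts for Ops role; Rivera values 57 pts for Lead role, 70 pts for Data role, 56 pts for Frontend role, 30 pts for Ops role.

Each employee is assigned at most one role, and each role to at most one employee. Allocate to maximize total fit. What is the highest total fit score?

This is a one-to-one assignment (maximum-weight bipartite matching).
Optimal: Bakr→Lead role (65 pts), Rivera→Data role (70 pts), Quispe→Frontend role (75 pts), Varga→Ops role (97 pts) — total 65+70+75+97 = 307 pts.
Row-greedy (each employee in turn takes its best remaining role) gives 292 pts, worse by 15.
Checked against all permutations: 307 pts is optimal.

Maximum total: 307 pts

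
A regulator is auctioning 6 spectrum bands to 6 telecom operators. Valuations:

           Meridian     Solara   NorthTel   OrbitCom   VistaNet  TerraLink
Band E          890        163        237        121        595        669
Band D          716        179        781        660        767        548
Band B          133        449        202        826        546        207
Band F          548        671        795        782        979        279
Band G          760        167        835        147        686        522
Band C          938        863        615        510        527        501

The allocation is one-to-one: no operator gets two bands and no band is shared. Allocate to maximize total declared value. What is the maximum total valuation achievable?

Max total: $4941M

This is a one-to-one assignment (maximum-weight bipartite matching).
Optimal: Meridian→Band E ($890M), Solara→Band C ($863M), NorthTel→Band G ($835M), OrbitCom→Band B ($826M), VistaNet→Band F ($979M), TerraLink→Band D ($548M) — total 890+863+835+826+979+548 = $4941M.
Max-entry greedy (repeatedly take the single best remaining cell) gives $4426M, worse by 515.
Next-best assignment: Meridian→Band D, Solara→Band C, NorthTel→Band G, OrbitCom→Band B, VistaNet→Band F, TerraLink→Band E = $4888M.
Every other assignment is strictly worse.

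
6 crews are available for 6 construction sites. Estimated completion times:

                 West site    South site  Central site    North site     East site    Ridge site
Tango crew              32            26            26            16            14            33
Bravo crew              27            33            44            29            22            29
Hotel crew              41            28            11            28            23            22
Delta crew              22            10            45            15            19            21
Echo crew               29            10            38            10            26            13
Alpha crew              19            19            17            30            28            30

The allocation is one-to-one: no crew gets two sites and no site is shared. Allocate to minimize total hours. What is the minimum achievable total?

Optimal: Tango crew→North site (16 hours), Bravo crew→East site (22 hours), Hotel crew→Central site (11 hours), Delta crew→South site (10 hours), Echo crew→Ridge site (13 hours), Alpha crew→West site (19 hours) — total 16+22+11+10+13+19 = 91 hours.
Column-greedy (each site in turn goes to its cheapest remaining crew) gives 93 hours, worse by 2.
Next-best assignment: Tango crew→East site, Bravo crew→Ridge site, Hotel crew→Central site, Delta crew→South site, Echo crew→North site, Alpha crew→West site = 93 hours.
Every other assignment is strictly worse.

Min total: 91 hours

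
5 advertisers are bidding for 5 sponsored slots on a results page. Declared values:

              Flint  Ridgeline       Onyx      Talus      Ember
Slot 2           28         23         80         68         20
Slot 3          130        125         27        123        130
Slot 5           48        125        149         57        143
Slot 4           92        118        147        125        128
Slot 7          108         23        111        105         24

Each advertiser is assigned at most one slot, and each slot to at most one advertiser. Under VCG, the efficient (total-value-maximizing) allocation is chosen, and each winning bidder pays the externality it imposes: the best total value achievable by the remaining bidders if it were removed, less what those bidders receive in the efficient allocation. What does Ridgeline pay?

Efficient allocation: Flint→Slot 7 ($108), Ridgeline→Slot 3 ($125), Onyx→Slot 4 ($147), Talus→Slot 2 ($68), Ember→Slot 5 ($143); total welfare W = $591.
Ridgeline receives Slot 3 at value $125, so the others get W − 125 = $466.
Without Ridgeline: best allocation of the remaining 4 bidders over all 5 slots is Flint→Slot 3 ($130), Onyx→Slot 4 ($147), Talus→Slot 7 ($105), Ember→Slot 5 ($143), total $525.
VCG payment = (others' best without Ridgeline) − (others' welfare with Ridgeline) = 525 − 466 = $59.

Ridgeline pays $59.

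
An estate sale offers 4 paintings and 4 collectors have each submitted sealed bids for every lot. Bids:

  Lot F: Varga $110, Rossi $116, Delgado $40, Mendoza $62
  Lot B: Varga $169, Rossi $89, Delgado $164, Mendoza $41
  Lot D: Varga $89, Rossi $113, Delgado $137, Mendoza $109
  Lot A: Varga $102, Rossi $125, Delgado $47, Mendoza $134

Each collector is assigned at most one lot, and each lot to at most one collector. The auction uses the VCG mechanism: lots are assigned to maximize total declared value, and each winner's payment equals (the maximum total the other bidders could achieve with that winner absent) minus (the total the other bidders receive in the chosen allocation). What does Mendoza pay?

Efficient allocation: Varga→Lot B ($169), Rossi→Lot F ($116), Delgado→Lot D ($137), Mendoza→Lot A ($134); total welfare W = $556.
Mendoza receives Lot A at value $134, so the others get W − 134 = $422.
Without Mendoza: best allocation of the remaining 3 bidders over all 4 lots is Varga→Lot B ($169), Rossi→Lot A ($125), Delgado→Lot D ($137), total $431.
VCG payment = (others' best without Mendoza) − (others' welfare with Mendoza) = 431 − 422 = $9.

Mendoza pays $9.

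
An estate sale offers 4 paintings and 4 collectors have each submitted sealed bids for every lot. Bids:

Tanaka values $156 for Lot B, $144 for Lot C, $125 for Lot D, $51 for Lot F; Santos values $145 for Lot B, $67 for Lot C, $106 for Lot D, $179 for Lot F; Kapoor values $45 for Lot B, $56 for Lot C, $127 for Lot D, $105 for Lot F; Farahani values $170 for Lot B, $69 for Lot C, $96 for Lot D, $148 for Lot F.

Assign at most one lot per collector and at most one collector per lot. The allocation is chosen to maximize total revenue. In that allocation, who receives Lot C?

Optimal: Tanaka→Lot C ($144), Santos→Lot F ($179), Kapoor→Lot D ($127), Farahani→Lot B ($170) — total 144+179+127+170 = $620.
Row-greedy (each collector in turn takes its best remaining lot) gives $531, worse by 89.
Next-best assignment: Tanaka→Lot C, Santos→Lot B, Kapoor→Lot D, Farahani→Lot F = $564.
Every other assignment is strictly worse.
Tanaka's own top lot is Lot B ($156), but forcing Tanaka→Lot B and reassigning the rest optimally gives only $531 — worse by 89.

Tanaka receives Lot C.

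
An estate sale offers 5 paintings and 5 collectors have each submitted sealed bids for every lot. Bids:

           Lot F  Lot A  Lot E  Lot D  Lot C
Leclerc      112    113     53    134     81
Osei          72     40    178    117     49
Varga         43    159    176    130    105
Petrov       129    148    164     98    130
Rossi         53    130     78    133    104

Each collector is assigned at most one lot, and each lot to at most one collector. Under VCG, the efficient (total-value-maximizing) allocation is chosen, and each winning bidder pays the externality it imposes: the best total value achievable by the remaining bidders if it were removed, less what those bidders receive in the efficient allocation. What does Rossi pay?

Rossi pays $22.

Efficient allocation: Leclerc→Lot F ($112), Osei→Lot E ($178), Varga→Lot A ($159), Petrov→Lot C ($130), Rossi→Lot D ($133); total welfare W = $712.
Rossi receives Lot D at value $133, so the others get W − 133 = $579.
Without Rossi: best allocation of the remaining 4 bidders over all 5 lots is Leclerc→Lot D ($134), Osei→Lot E ($178), Varga→Lot A ($159), Petrov→Lot C ($130), total $601.
VCG payment = (others' best without Rossi) − (others' welfare with Rossi) = 601 − 579 = $22.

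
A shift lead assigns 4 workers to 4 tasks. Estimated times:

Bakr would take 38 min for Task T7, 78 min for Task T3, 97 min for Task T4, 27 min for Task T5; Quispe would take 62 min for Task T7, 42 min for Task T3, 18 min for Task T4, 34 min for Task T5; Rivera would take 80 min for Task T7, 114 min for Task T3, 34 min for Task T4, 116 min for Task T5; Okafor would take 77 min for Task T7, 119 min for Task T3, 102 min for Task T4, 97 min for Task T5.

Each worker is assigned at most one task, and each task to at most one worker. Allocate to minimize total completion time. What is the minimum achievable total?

Minimum total: 180 min

Treat this as an assignment problem: match each worker to one task.
Optimal: Bakr→Task T5 (27 min), Quispe→Task T3 (42 min), Rivera→Task T4 (34 min), Okafor→Task T7 (77 min) — total 27+42+34+77 = 180 min.
Min-entry greedy (repeatedly take the single cheapest remaining cell) gives 236 min, worse by 56.
Swapping Okafor↔Bakr (Okafor→Task T5 97 min, Bakr→Task T7 38 min) adds 31.
Every other assignment is strictly worse.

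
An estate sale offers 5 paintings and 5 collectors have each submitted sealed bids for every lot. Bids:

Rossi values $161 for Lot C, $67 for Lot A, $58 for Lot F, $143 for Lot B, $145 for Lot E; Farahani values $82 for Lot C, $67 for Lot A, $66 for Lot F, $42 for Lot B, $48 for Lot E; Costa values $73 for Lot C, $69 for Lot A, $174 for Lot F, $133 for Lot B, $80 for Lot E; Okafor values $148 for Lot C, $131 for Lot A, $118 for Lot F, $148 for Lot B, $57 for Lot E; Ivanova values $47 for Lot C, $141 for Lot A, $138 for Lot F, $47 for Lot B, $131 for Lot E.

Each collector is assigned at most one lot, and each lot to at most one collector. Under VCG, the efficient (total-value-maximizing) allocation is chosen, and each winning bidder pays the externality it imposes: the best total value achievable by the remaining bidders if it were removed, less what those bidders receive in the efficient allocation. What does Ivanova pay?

Efficient allocation: Rossi→Lot E ($145), Farahani→Lot C ($82), Costa→Lot F ($174), Okafor→Lot B ($148), Ivanova→Lot A ($141); total welfare W = $690.
Ivanova receives Lot A at value $141, so the others get W − 141 = $549.
Without Ivanova: best allocation of the remaining 4 bidders over all 5 lots is Rossi→Lot C ($161), Farahani→Lot A ($67), Costa→Lot F ($174), Okafor→Lot B ($148), total $550.
VCG payment = (others' best without Ivanova) − (others' welfare with Ivanova) = 550 − 549 = $1.

Ivanova pays $1.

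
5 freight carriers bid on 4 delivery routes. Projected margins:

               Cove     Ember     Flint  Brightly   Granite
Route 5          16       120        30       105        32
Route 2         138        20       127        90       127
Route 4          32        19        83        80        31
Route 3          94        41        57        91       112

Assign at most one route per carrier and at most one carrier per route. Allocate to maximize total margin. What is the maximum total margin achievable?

Max total: $453k

Optimal: Ember→Route 5 ($120k), Cove→Route 2 ($138k), Flint→Route 4 ($83k), Granite→Route 3 ($112k) — total 120+138+83+112 = $453k.
Row-greedy (each carrier in turn takes its best remaining route) gives $432k, worse by 21.
Next-best assignment: Ember→Route 5, Cove→Route 2, Brightly→Route 4, Granite→Route 3 = $450k.
Swapping Ember↔Granite (Ember→Route 3 $41k, Granite→Route 5 $32k) loses 159.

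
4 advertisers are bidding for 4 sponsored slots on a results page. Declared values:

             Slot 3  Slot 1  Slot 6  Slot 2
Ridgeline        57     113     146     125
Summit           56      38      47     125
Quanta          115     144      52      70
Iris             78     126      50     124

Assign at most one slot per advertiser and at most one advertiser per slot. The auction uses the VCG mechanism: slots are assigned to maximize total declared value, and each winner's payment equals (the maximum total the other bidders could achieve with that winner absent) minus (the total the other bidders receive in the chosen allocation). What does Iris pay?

Efficient allocation: Ridgeline→Slot 6 ($146), Summit→Slot 2 ($125), Quanta→Slot 3 ($115), Iris→Slot 1 ($126); total welfare W = $512.
Iris receives Slot 1 at value $126, so the others get W − 126 = $386.
Without Iris: best allocation of the remaining 3 bidders over all 4 slots is Ridgeline→Slot 6 ($146), Summit→Slot 2 ($125), Quanta→Slot 1 ($144), total $415.
VCG payment = (others' best without Iris) − (others' welfare with Iris) = 415 − 386 = $29.

Iris pays $29.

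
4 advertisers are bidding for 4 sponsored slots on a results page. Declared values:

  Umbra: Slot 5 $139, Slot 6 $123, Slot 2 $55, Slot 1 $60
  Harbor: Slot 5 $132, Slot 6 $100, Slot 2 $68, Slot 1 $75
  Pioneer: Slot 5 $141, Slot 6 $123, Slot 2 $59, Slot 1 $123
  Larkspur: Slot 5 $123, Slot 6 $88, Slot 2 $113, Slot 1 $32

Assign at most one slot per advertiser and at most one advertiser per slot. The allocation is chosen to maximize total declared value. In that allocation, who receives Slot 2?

Larkspur receives Slot 2.

Optimal: Umbra→Slot 6 ($123), Harbor→Slot 5 ($132), Pioneer→Slot 1 ($123), Larkspur→Slot 2 ($113) — total 123+132+123+113 = $491.
Max-entry greedy (repeatedly take the single best remaining cell) gives $452, worse by 39.
Checked against all permutations: $491 is optimal.
Larkspur's own top slot is Slot 5 ($123), but forcing Larkspur→Slot 5 and reassigning the rest optimally gives only $437 — worse by 54.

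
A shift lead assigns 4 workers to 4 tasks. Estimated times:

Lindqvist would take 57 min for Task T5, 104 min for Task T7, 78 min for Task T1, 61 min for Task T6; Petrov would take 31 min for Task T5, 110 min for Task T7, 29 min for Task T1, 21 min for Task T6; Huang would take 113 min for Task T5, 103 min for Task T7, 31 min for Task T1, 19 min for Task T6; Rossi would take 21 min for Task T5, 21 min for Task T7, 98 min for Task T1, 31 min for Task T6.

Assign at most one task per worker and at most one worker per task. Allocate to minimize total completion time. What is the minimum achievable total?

Optimal: Lindqvist→Task T5 (57 min), Petrov→Task T1 (29 min), Huang→Task T6 (19 min), Rossi→Task T7 (21 min) — total 57+29+19+21 = 126 min.
Column-greedy (each task in turn goes to its cheapest remaining worker) gives 214 min, worse by 88.
Checked against all permutations: 126 min is optimal.

Min total: 126 min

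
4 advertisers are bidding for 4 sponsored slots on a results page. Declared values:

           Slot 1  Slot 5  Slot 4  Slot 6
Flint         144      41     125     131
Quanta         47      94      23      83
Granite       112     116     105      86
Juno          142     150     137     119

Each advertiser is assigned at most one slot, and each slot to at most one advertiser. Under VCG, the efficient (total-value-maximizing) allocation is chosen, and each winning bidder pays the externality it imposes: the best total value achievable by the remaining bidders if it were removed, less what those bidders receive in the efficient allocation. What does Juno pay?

Efficient allocation: Flint→Slot 1 ($144), Quanta→Slot 6 ($83), Granite→Slot 4 ($105), Juno→Slot 5 ($150); total welfare W = $482.
Juno receives Slot 5 at value $150, so the others get W − 150 = $332.
Without Juno: best allocation of the remaining 3 bidders over all 4 slots is Flint→Slot 1 ($144), Quanta→Slot 5 ($94), Granite→Slot 4 ($105), total $343.
VCG payment = (others' best without Juno) − (others' welfare with Juno) = 343 − 332 = $11.

Juno pays $11.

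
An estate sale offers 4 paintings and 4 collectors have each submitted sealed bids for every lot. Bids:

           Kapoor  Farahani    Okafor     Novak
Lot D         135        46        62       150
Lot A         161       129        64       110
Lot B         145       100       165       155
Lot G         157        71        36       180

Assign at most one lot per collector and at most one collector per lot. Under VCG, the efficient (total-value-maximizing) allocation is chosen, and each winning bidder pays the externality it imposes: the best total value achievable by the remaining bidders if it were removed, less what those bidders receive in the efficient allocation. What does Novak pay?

Efficient allocation: Kapoor→Lot D ($135), Farahani→Lot A ($129), Okafor→Lot B ($165), Novak→Lot G ($180); total welfare W = $609.
Novak receives Lot G at value $180, so the others get W − 180 = $429.
Without Novak: best allocation of the remaining 3 bidders over all 4 lots is Kapoor→Lot G ($157), Farahani→Lot A ($129), Okafor→Lot B ($165), total $451.
VCG payment = (others' best without Novak) − (others' welfare with Novak) = 451 − 429 = $22.

Novak pays $22.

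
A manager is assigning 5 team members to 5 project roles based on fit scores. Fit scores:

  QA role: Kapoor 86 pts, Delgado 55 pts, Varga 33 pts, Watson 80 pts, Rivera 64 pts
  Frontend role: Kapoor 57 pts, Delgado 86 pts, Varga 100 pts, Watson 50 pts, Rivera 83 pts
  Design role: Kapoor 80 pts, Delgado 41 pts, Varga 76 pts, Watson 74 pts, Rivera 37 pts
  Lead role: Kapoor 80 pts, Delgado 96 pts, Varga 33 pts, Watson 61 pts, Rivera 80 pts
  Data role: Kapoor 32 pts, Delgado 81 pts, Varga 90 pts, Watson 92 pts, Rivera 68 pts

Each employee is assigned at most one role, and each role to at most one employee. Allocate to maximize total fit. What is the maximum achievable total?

Maximum total: 433 pts

Optimal: Kapoor→QA role (86 pts), Delgado→Lead role (96 pts), Varga→Design role (76 pts), Watson→Data role (92 pts), Rivera→Frontend role (83 pts) — total 86+96+76+92+83 = 433 pts.
Max-entry greedy (repeatedly take the single best remaining cell) gives 411 pts, worse by 22.
Next-best assignment: Kapoor→Design role, Delgado→Lead role, Varga→Frontend role, Watson→Data role, Rivera→QA role = 432 pts.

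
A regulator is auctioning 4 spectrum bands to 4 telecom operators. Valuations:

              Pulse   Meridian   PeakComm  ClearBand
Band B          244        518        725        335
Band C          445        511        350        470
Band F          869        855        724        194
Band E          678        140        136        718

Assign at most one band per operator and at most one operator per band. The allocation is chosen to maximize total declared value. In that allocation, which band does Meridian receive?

Meridian receives Band C.

Treat this as an assignment problem: match each operator to one band.
Optimal: Pulse→Band F ($869M), Meridian→Band C ($511M), PeakComm→Band B ($725M), ClearBand→Band E ($718M) — total 869+511+725+718 = $2823M.
Row-greedy (each operator in turn takes its best remaining band) gives $2455M, worse by 368.
Next-best assignment: Pulse→Band C, Meridian→Band F, PeakComm→Band B, ClearBand→Band E = $2743M.
Meridian's own top band is Band F ($855M), but forcing Meridian→Band F and reassigning the rest optimally gives only $2743M — worse by 80.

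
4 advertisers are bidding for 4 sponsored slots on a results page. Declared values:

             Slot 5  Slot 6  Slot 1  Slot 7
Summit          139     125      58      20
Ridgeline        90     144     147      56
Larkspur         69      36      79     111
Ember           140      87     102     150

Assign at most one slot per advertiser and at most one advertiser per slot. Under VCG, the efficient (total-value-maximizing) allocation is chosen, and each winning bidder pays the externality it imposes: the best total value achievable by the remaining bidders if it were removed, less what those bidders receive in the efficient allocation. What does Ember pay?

Ember pays $14.

Efficient allocation: Summit→Slot 6 ($125), Ridgeline→Slot 1 ($147), Larkspur→Slot 7 ($111), Ember→Slot 5 ($140); total welfare W = $523.
Ember receives Slot 5 at value $140, so the others get W − 140 = $383.
Without Ember: best allocation of the remaining 3 bidders over all 4 slots is Summit→Slot 5 ($139), Ridgeline→Slot 1 ($147), Larkspur→Slot 7 ($111), total $397.
VCG payment = (others' best without Ember) − (others' welfare with Ember) = 397 − 383 = $14.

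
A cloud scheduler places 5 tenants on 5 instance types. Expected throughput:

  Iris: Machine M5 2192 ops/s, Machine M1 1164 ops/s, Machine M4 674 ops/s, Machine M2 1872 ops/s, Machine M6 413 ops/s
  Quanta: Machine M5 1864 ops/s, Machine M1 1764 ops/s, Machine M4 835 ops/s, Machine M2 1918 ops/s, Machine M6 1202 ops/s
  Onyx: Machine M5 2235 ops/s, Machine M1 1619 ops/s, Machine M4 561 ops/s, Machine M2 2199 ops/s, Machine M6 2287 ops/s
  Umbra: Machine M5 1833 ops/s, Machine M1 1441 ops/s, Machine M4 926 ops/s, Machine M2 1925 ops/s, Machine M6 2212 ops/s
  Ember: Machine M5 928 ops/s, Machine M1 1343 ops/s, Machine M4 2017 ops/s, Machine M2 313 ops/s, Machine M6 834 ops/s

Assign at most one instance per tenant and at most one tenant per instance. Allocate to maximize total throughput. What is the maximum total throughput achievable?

Treat this as an assignment problem: match each tenant to one instance.
Optimal: Iris→Machine M5 (2192 ops/s), Quanta→Machine M1 (1764 ops/s), Onyx→Machine M2 (2199 ops/s), Umbra→Machine M6 (2212 ops/s), Ember→Machine M4 (2017 ops/s) — total 2192+1764+2199+2212+2017 = 10384 ops/s.
Column-greedy (each instance in turn goes to its best remaining tenant) gives 8354 ops/s, worse by 2030.
Swapping Iris↔Ember (Iris→Machine M4 674 ops/s, Ember→Machine M5 928 ops/s) loses 2607.

Max total: 10384 ops/s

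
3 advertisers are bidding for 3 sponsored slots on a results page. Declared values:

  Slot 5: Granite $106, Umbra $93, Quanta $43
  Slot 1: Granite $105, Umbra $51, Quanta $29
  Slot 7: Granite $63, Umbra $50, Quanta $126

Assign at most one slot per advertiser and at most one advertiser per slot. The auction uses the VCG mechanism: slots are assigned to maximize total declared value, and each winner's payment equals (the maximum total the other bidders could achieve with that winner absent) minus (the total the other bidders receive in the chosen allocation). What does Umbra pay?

Efficient allocation: Granite→Slot 1 ($105), Umbra→Slot 5 ($93), Quanta→Slot 7 ($126); total welfare W = $324.
Umbra receives Slot 5 at value $93, so the others get W − 93 = $231.
Without Umbra: best allocation of the remaining 2 bidders over all 3 slots is Granite→Slot 5 ($106), Quanta→Slot 7 ($126), total $232.
VCG payment = (others' best without Umbra) − (others' welfare with Umbra) = 232 − 231 = $1.

Umbra pays $1.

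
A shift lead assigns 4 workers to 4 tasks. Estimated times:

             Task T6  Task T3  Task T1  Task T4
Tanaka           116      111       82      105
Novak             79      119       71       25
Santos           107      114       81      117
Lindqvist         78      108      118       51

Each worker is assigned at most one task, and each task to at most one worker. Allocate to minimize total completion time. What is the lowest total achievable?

Optimal: Tanaka→Task T3 (111 min), Novak→Task T4 (25 min), Santos→Task T1 (81 min), Lindqvist→Task T6 (78 min) — total 111+25+81+78 = 295 min.
Swapping Santos↔Tanaka (Santos→Task T3 114 min, Tanaka→Task T1 82 min) adds 4.
Every other assignment is strictly worse.

Min total: 295 min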